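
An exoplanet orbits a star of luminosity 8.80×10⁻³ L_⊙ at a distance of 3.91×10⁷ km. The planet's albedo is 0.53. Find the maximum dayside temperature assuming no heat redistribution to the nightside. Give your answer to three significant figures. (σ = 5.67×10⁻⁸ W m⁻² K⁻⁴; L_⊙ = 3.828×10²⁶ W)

d = 3.91×10⁷ km = 3.91×10¹⁰ m.
L = 8.80×10⁻³ × 3.828×10²⁶ = 3.37×10²⁴ W.
Flux: S = L/(4πd²) = 3.37×10²⁴/(4π×(3.91×10¹⁰)²) = 175 W m⁻².
With no redistribution each surface element balances locally: S(1−A) = σT⁴.
T = [175 × 0.47 / 5.67×10⁻⁸]^(1/4) = (1.45×10⁹)^(1/4) = 195 K.

T_ss ≈ 195 K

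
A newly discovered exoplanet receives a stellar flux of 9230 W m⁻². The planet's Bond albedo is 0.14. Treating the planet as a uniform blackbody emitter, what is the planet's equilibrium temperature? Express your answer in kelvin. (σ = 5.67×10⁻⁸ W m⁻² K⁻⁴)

Energy balance: absorbed = emitted ⇒ πR²·S(1−A) = 4πR²·σT_eq⁴, so T_eq⁴ = S(1−A)/(4σ).
T_eq = [9230 × 0.86 / (4 × 5.67×10⁻⁸)]^(1/4) = (3.50×10¹⁰)^(1/4) = 433 K.

T_eq ≈ 433 K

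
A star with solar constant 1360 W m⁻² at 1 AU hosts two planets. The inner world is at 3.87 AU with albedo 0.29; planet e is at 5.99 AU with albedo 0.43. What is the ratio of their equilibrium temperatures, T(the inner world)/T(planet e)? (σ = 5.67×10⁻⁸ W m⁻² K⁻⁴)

T₁/T₂ ≈ 1.314

T_eq = [S₀(1−A)/(4σd²)]^(1/4), so T ∝ (1−A)^(1/4) / √d.
T₁ = [1360×0.71/(4×5.67×10⁻⁸×3.87²)]^(1/4) = 129.85 K.
T₂ = [1360×0.57/(4×5.67×10⁻⁸×5.99²)]^(1/4) = 98.79 K.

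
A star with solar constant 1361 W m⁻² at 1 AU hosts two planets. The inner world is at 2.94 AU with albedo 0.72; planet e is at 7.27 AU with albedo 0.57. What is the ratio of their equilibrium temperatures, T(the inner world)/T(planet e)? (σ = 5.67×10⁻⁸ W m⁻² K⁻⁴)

T_eq = [S₀(1−A)/(4σd²)]^(1/4), so T ∝ (1−A)^(1/4) / √d.
T₁ = [1361×0.28/(4×5.67×10⁻⁸×2.94²)]^(1/4) = 118.08 K.
T₂ = [1361×0.43/(4×5.67×10⁻⁸×7.27²)]^(1/4) = 83.59 K.

T₁/T₂ ≈ 1.413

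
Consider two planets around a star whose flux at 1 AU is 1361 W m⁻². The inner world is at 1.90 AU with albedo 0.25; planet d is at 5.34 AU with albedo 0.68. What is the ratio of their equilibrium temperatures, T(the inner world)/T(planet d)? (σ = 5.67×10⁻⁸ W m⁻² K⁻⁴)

T₁/T₂ ≈ 2.074

T_eq = [S₀(1−A)/(4σd²)]^(1/4), so T ∝ (1−A)^(1/4) / √d.
T₁ = [1361×0.75/(4×5.67×10⁻⁸×1.90²)]^(1/4) = 187.91 K.
T₂ = [1361×0.32/(4×5.67×10⁻⁸×5.34²)]^(1/4) = 90.59 K.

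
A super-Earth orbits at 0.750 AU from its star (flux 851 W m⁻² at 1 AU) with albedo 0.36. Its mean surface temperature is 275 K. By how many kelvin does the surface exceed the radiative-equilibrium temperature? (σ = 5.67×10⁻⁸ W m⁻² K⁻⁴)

S = 851/0.750² = 1513 W m⁻².
T_eq = [S(1−A)/(4σ)]^(1/4) = [1513×0.64/(4×5.67×10⁻⁸)]^(1/4) = 255.6 K.
ΔT = T_surf − T_eq = 275 − 255.6.

ΔT ≈ 19.4 K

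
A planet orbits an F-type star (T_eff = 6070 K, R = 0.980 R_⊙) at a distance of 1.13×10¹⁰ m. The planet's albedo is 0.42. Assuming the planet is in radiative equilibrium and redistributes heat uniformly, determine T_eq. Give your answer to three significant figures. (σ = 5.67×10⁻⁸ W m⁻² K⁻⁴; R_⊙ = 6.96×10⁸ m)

T_eq ≈ 920 K

R_⋆ = 0.980 × 6.96×10⁸ = 6.82×10⁸ m.
L = 4πR_⋆²σT_⋆⁴ = 4π(6.82×10⁸)² × 5.67×10⁻⁸ × (6070)⁴ = 4.50×10²⁶ W.
S = L/(4πd²) = 2.80×10⁵ W m⁻².
Energy balance: absorbed = emitted ⇒ πR²·S(1−A) = 4πR²·σT_eq⁴, so T_eq⁴ = S(1−A)/(4σ).
T_eq = [2.80×10⁵ × 0.58 / (4 × 5.67×10⁻⁸)]^(1/4) = (7.17×10¹¹)^(1/4) = 920 K.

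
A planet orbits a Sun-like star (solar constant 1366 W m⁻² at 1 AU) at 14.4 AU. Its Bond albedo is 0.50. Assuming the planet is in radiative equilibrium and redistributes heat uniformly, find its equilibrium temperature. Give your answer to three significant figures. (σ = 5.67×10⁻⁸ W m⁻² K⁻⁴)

Flux at 14.4 AU: S = 1366/14.4² = 6.59 W m⁻².
Energy balance: absorbed = emitted ⇒ πR²·S(1−A) = 4πR²·σT_eq⁴, so T_eq⁴ = S(1−A)/(4σ).
T_eq = [6.59 × 0.50 / (4 × 5.67×10⁻⁸)]^(1/4) = (1.45×10⁷)^(1/4) = 61.7 K.

T_eq ≈ 61.7 K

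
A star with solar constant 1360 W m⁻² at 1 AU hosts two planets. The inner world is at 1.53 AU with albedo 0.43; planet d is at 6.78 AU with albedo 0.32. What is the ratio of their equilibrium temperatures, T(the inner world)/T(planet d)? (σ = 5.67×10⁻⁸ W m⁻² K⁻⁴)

T₁/T₂ ≈ 2.014

T_eq = [S₀(1−A)/(4σd²)]^(1/4), so T ∝ (1−A)^(1/4) / √d.
T₁ = [1360×0.57/(4×5.67×10⁻⁸×1.53²)]^(1/4) = 195.48 K.
T₂ = [1360×0.68/(4×5.67×10⁻⁸×6.78²)]^(1/4) = 97.05 K.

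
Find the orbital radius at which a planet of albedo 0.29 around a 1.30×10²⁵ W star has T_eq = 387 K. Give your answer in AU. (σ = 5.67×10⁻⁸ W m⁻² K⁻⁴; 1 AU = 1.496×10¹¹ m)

d ≈ 0.0803 AU

From T_eq⁴ = L(1−A)/(16πσd²): d = √[L(1−A)/(16πσT_eq⁴)].
d = √[1.30×10²⁵ × 0.71 / (16π × 5.67×10⁻⁸ × (387)⁴)] = 1.20×10¹⁰ m = 0.0803 AU.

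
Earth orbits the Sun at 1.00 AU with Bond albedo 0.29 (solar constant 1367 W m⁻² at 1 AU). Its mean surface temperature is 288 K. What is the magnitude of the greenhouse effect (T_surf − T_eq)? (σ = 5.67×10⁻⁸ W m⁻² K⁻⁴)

ΔT ≈ 32.2 K

S = 1367/1.00² = 1367 W m⁻².
T_eq = [S(1−A)/(4σ)]^(1/4) = [1367×0.71/(4×5.67×10⁻⁸)]^(1/4) = 255.8 K.
ΔT = T_surf − T_eq = 288 − 255.8.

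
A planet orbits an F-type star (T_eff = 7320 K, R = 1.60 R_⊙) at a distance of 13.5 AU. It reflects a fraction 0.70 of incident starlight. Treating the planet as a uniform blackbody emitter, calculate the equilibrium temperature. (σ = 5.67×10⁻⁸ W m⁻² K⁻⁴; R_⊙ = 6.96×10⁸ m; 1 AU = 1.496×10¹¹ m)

T_eq ≈ 90.0 K

R_⋆ = 1.60 × 6.96×10⁸ = 1.11×10⁹ m.
d = 13.5 AU = 2.02×10¹² m.
L = 4πR_⋆²σT_⋆⁴ = 4π(1.11×10⁹)² × 5.67×10⁻⁸ × (7320)⁴ = 2.54×10²⁷ W.
S = L/(4πd²) = 49.5 W m⁻².
Energy balance: absorbed = emitted ⇒ πR²·S(1−A) = 4πR²·σT_eq⁴, so T_eq⁴ = S(1−A)/(4σ).
T_eq = [49.5 × 0.30 / (4 × 5.67×10⁻⁸)]^(1/4) = (6.55×10⁷)^(1/4) = 90.0 K.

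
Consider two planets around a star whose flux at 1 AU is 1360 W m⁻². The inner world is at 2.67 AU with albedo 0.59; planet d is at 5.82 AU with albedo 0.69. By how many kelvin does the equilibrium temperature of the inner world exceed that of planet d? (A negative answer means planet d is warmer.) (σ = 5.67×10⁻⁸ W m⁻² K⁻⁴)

T_eq = [S₀(1−A)/(4σd²)]^(1/4), so T ∝ (1−A)^(1/4) / √d.
T₁ = [1360×0.41/(4×5.67×10⁻⁸×2.67²)]^(1/4) = 136.27 K.
T₂ = [1360×0.31/(4×5.67×10⁻⁸×5.82²)]^(1/4) = 86.07 K.

ΔT ≈ 50.2 K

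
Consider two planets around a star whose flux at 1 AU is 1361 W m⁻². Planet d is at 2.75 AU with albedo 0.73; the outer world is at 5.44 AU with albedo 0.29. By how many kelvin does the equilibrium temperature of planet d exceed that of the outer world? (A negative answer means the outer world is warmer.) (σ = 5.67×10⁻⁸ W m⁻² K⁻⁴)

T_eq = [S₀(1−A)/(4σd²)]^(1/4), so T ∝ (1−A)^(1/4) / √d.
T₁ = [1361×0.27/(4×5.67×10⁻⁸×2.75²)]^(1/4) = 120.98 K.
T₂ = [1361×0.71/(4×5.67×10⁻⁸×5.44²)]^(1/4) = 109.54 K.

ΔT ≈ 11.4 K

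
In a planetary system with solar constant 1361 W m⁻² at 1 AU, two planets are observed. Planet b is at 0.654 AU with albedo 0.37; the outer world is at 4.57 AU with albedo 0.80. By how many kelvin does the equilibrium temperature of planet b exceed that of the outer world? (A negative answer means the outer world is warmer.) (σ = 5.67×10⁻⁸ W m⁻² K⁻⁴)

ΔT ≈ 219.6 K

T_eq = [S₀(1−A)/(4σd²)]^(1/4), so T ∝ (1−A)^(1/4) / √d.
T₁ = [1361×0.63/(4×5.67×10⁻⁸×0.654²)]^(1/4) = 306.62 K.
T₂ = [1361×0.20/(4×5.67×10⁻⁸×4.57²)]^(1/4) = 87.07 K.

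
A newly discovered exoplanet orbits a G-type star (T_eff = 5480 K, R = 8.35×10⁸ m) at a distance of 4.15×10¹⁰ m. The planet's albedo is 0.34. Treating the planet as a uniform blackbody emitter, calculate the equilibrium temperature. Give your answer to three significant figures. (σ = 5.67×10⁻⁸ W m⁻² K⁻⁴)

T_eq ≈ 495 K

L = 4πR_⋆²σT_⋆⁴ = 4π(8.35×10⁸)² × 5.67×10⁻⁸ × (5480)⁴ = 4.48×10²⁶ W.
S = L/(4πd²) = 2.07×10⁴ W m⁻².
Energy balance: absorbed = emitted ⇒ πR²·S(1−A) = 4πR²·σT_eq⁴, so T_eq⁴ = S(1−A)/(4σ).
T_eq = [2.07×10⁴ × 0.66 / (4 × 5.67×10⁻⁸)]^(1/4) = (6.02×10¹⁰)^(1/4) = 495 K.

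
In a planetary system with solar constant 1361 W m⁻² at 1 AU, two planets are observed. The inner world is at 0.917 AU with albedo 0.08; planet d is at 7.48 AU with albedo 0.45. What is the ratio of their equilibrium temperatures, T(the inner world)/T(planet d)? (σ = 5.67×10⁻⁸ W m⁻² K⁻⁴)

T₁/T₂ ≈ 3.248

T_eq = [S₀(1−A)/(4σd²)]^(1/4), so T ∝ (1−A)^(1/4) / √d.
T₁ = [1361×0.92/(4×5.67×10⁻⁸×0.917²)]^(1/4) = 284.65 K.
T₂ = [1361×0.55/(4×5.67×10⁻⁸×7.48²)]^(1/4) = 87.64 K.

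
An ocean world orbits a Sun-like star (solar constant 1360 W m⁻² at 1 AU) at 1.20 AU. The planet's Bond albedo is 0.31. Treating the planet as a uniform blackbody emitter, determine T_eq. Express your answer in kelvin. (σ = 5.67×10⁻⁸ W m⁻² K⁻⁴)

Flux at 1.20 AU: S = 1360/1.20² = 944 W m⁻².
Energy balance: absorbed = emitted ⇒ πR²·S(1−A) = 4πR²·σT_eq⁴, so T_eq⁴ = S(1−A)/(4σ).
T_eq = [944 × 0.69 / (4 × 5.67×10⁻⁸)]^(1/4) = (2.87×10⁹)^(1/4) = 232 K.

T_eq ≈ 232 K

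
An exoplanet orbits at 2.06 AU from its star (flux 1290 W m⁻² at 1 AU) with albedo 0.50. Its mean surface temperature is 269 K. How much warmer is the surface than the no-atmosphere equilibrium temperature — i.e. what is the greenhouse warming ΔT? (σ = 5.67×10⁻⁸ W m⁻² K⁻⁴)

ΔT ≈ 108.1 K

S = 1290/2.06² = 304.0 W m⁻².
T_eq = [S(1−A)/(4σ)]^(1/4) = [304.0×0.50/(4×5.67×10⁻⁸)]^(1/4) = 160.9 K.
ΔT = T_surf − T_eq = 269 − 160.9.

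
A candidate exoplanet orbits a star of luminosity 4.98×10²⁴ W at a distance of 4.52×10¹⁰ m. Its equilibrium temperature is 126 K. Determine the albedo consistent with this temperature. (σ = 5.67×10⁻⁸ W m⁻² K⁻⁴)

Flux: S = L/(4πd²) = 4.98×10²⁴/(4π×(4.52×10¹⁰)²) = 194 W m⁻².
From T_eq⁴ = S(1−A)/(4σ): 1−A = 4σT_eq⁴/S.
1−A = 4 × 5.67×10⁻⁸ × (126)⁴ / 194 = 0.295.

A ≈ 0.71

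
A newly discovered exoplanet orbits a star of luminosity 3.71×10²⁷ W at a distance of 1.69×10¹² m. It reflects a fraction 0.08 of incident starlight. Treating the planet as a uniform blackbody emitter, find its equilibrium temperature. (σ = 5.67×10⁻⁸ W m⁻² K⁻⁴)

Flux: S = L/(4πd²) = 3.71×10²⁷/(4π×(1.69×10¹²)²) = 103 W m⁻².
Energy balance: absorbed = emitted ⇒ πR²·S(1−A) = 4πR²·σT_eq⁴, so T_eq⁴ = S(1−A)/(4σ).
T_eq = [103 × 0.92 / (4 × 5.67×10⁻⁸)]^(1/4) = (4.19×10⁸)^(1/4) = 143 K.

T_eq ≈ 143 K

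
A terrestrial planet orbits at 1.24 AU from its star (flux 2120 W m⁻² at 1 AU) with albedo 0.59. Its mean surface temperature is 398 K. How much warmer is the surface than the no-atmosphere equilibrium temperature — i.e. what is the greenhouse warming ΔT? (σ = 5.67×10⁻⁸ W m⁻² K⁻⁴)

S = 2120/1.24² = 1379 W m⁻².
T_eq = [S(1−A)/(4σ)]^(1/4) = [1379×0.41/(4×5.67×10⁻⁸)]^(1/4) = 223.4 K.
ΔT = T_surf − T_eq = 398 − 223.4.

ΔT ≈ 174.6 K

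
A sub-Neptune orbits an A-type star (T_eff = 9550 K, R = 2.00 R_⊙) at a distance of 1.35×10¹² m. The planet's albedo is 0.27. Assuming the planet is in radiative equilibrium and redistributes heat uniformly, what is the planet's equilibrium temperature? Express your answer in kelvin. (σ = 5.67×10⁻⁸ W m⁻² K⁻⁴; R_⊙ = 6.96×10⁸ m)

R_⋆ = 2.00 × 6.96×10⁸ = 1.39×10⁹ m.
L = 4πR_⋆²σT_⋆⁴ = 4π(1.39×10⁹)² × 5.67×10⁻⁸ × (9550)⁴ = 1.15×10²⁸ W.
S = L/(4πd²) = 501 W m⁻².
Energy balance: absorbed = emitted ⇒ πR²·S(1−A) = 4πR²·σT_eq⁴, so T_eq⁴ = S(1−A)/(4σ).
T_eq = [501 × 0.73 / (4 × 5.67×10⁻⁸)]^(1/4) = (1.61×10⁹)^(1/4) = 200 K.

T_eq ≈ 200 K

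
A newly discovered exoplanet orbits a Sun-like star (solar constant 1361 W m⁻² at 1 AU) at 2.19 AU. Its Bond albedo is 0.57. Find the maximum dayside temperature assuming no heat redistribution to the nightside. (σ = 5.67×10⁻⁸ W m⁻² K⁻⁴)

Flux at 2.19 AU: S = 1361/2.19² = 284 W m⁻².
With no redistribution each surface element balances locally: S(1−A) = σT⁴.
T = [284 × 0.43 / 5.67×10⁻⁸]^(1/4) = (2.15×10⁹)^(1/4) = 215 K.

T_ss ≈ 215 K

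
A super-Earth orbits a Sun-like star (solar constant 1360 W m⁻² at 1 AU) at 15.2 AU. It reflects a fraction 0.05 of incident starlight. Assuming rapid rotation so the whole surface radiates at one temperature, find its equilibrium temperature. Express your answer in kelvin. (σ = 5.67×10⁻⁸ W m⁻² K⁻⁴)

Flux at 15.2 AU: S = 1360/15.2² = 5.89 W m⁻².
Energy balance: absorbed = emitted ⇒ πR²·S(1−A) = 4πR²·σT_eq⁴, so T_eq⁴ = S(1−A)/(4σ).
T_eq = [5.89 × 0.95 / (4 × 5.67×10⁻⁸)]^(1/4) = (2.47×10⁷)^(1/4) = 70.5 K.

T_eq ≈ 70.5 K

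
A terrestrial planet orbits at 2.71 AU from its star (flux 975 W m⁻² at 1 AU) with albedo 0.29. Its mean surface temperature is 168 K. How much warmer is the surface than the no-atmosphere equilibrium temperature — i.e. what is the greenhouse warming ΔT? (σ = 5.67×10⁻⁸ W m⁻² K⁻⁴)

S = 975/2.71² = 132.8 W m⁻².
T_eq = [S(1−A)/(4σ)]^(1/4) = [132.8×0.71/(4×5.67×10⁻⁸)]^(1/4) = 142.8 K.
ΔT = T_surf − T_eq = 168 − 142.8.

ΔT ≈ 25.2 K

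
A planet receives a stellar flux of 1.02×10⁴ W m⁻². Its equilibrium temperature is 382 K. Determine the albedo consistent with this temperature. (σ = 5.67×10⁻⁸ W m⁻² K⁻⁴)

From T_eq⁴ = S(1−A)/(4σ): 1−A = 4σT_eq⁴/S.
1−A = 4 × 5.67×10⁻⁸ × (382)⁴ / 1.02×10⁴ = 0.473.

A ≈ 0.53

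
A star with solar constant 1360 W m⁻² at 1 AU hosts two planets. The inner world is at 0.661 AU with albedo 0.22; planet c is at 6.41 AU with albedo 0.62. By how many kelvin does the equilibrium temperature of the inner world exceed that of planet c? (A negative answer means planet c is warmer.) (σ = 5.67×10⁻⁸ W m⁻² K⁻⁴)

ΔT ≈ 235.4 K

T_eq = [S₀(1−A)/(4σd²)]^(1/4), so T ∝ (1−A)^(1/4) / √d.
T₁ = [1360×0.78/(4×5.67×10⁻⁸×0.661²)]^(1/4) = 321.66 K.
T₂ = [1360×0.38/(4×5.67×10⁻⁸×6.41²)]^(1/4) = 86.30 K.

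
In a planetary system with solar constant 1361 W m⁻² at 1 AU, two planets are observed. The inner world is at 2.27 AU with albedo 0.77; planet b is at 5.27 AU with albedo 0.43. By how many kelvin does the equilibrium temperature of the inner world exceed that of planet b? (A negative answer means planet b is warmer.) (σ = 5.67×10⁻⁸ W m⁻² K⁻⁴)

T_eq = [S₀(1−A)/(4σd²)]^(1/4), so T ∝ (1−A)^(1/4) / √d.
T₁ = [1361×0.23/(4×5.67×10⁻⁸×2.27²)]^(1/4) = 127.93 K.
T₂ = [1361×0.57/(4×5.67×10⁻⁸×5.27²)]^(1/4) = 105.35 K.

ΔT ≈ 22.6 K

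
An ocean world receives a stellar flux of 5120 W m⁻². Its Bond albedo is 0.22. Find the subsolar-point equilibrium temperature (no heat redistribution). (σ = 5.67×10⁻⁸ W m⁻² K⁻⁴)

At the subsolar point the surface absorbs S(1−A) and emits σT⁴ per unit area — no factor of 4, since only the local patch is in balance.
T = [5120 × 0.78 / 5.67×10⁻⁸]^(1/4) = (7.04×10¹⁰)^(1/4) = 515 K.

T_ss ≈ 515 K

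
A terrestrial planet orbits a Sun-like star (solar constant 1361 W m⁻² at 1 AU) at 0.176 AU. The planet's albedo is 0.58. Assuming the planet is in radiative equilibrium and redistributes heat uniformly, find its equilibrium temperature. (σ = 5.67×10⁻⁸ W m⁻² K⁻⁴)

Flux at 0.176 AU: S = 1361/0.176² = 4.39×10⁴ W m⁻².
Energy balance: absorbed = emitted ⇒ πR²·S(1−A) = 4πR²·σT_eq⁴, so T_eq⁴ = S(1−A)/(4σ).
T_eq = [4.39×10⁴ × 0.42 / (4 × 5.67×10⁻⁸)]^(1/4) = (8.14×10¹⁰)^(1/4) = 534 K.

T_eq ≈ 534 K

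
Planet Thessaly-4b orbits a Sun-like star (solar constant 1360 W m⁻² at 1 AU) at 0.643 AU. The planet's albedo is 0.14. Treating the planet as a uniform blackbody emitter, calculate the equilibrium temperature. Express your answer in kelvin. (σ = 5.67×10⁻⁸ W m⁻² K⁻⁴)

Flux at 0.643 AU: S = 1360/0.643² = 3290 W m⁻².
Energy balance: absorbed = emitted ⇒ πR²·S(1−A) = 4πR²·σT_eq⁴, so T_eq⁴ = S(1−A)/(4σ).
T_eq = [3290 × 0.86 / (4 × 5.67×10⁻⁸)]^(1/4) = (1.25×10¹⁰)^(1/4) = 334 K.

T_eq ≈ 334 K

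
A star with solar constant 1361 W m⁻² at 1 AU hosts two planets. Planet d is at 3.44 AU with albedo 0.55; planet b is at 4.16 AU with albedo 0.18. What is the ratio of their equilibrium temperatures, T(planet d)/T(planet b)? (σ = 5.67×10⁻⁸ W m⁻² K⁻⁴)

T_eq = [S₀(1−A)/(4σd²)]^(1/4), so T ∝ (1−A)^(1/4) / √d.
T₁ = [1361×0.45/(4×5.67×10⁻⁸×3.44²)]^(1/4) = 122.91 K.
T₂ = [1361×0.82/(4×5.67×10⁻⁸×4.16²)]^(1/4) = 129.86 K.

T₁/T₂ ≈ 0.946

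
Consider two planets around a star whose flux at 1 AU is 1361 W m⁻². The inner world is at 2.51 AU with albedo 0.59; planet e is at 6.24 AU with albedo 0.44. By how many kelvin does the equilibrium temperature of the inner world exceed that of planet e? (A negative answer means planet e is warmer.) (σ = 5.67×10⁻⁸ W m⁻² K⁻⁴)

ΔT ≈ 44.2 K

T_eq = [S₀(1−A)/(4σd²)]^(1/4), so T ∝ (1−A)^(1/4) / √d.
T₁ = [1361×0.41/(4×5.67×10⁻⁸×2.51²)]^(1/4) = 140.58 K.
T₂ = [1361×0.56/(4×5.67×10⁻⁸×6.24²)]^(1/4) = 96.38 K.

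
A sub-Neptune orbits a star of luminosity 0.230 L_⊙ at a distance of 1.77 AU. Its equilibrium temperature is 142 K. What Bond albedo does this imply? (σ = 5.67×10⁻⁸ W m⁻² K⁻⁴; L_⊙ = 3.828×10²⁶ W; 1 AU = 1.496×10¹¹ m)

d = 1.77 AU = 2.65×10¹¹ m.
L = 0.230 × 3.828×10²⁶ = 8.80×10²⁵ W.
Flux: S = L/(4πd²) = 8.80×10²⁵/(4π×(2.65×10¹¹)²) = 99.9 W m⁻².
From T_eq⁴ = S(1−A)/(4σ): 1−A = 4σT_eq⁴/S.
1−A = 4 × 5.67×10⁻⁸ × (142)⁴ / 99.9 = 0.923.

A ≈ 0.08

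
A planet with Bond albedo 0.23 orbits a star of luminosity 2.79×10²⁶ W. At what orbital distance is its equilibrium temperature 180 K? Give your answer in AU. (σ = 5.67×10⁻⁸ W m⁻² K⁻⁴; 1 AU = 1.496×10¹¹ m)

d ≈ 1.79 AU

From T_eq⁴ = L(1−A)/(16πσd²): d = √[L(1−A)/(16πσT_eq⁴)].
d = √[2.79×10²⁶ × 0.77 / (16π × 5.67×10⁻⁸ × (180)⁴)] = 2.68×10¹¹ m = 1.79 AU.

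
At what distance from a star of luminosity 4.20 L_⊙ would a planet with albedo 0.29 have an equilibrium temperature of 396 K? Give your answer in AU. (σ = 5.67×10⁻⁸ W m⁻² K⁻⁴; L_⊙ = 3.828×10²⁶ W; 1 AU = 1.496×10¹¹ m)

d ≈ 0.853 AU

L = 4.20 × 3.828×10²⁶ = 1.61×10²⁷ W.
From T_eq⁴ = L(1−A)/(16πσd²): d = √[L(1−A)/(16πσT_eq⁴)].
d = √[1.61×10²⁷ × 0.71 / (16π × 5.67×10⁻⁸ × (396)⁴)] = 1.28×10¹¹ m = 0.853 AU.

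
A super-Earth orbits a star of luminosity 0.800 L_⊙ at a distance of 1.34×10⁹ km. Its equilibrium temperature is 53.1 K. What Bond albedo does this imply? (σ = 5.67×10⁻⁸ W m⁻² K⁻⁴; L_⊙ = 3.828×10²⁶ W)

A ≈ 0.87

d = 1.34×10⁹ km = 1.34×10¹² m.
L = 0.800 × 3.828×10²⁶ = 3.06×10²⁶ W.
Flux: S = L/(4πd²) = 3.06×10²⁶/(4π×(1.34×10¹²)²) = 13.6 W m⁻².
From T_eq⁴ = S(1−A)/(4σ): 1−A = 4σT_eq⁴/S.
1−A = 4 × 5.67×10⁻⁸ × (53.1)⁴ / 13.6 = 0.133.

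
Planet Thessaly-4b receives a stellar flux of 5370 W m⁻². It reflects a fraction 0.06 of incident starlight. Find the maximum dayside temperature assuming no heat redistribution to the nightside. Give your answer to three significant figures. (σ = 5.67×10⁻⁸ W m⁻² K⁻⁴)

T_ss ≈ 546 K

With no redistribution each surface element balances locally: S(1−A) = σT⁴.
T = [5370 × 0.94 / 5.67×10⁻⁸]^(1/4) = (8.90×10¹⁰)^(1/4) = 546 K.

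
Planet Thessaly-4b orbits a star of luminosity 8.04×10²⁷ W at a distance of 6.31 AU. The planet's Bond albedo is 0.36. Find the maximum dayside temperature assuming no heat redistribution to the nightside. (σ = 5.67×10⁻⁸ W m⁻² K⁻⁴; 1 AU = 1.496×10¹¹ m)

d = 6.31 AU = 9.44×10¹¹ m.
Flux: S = L/(4πd²) = 8.04×10²⁷/(4π×(9.44×10¹¹)²) = 718 W m⁻².
With no redistribution each surface element balances locally: S(1−A) = σT⁴.
T = [718 × 0.64 / 5.67×10⁻⁸]^(1/4) = (8.10×10⁹)^(1/4) = 300 K.

T_ss ≈ 300 K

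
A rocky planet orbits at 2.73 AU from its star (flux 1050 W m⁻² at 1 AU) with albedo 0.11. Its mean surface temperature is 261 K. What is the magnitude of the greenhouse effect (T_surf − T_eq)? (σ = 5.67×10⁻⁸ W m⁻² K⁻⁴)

S = 1050/2.73² = 140.9 W m⁻².
T_eq = [S(1−A)/(4σ)]^(1/4) = [140.9×0.89/(4×5.67×10⁻⁸)]^(1/4) = 153.3 K.
ΔT = T_surf − T_eq = 261 − 153.3.

ΔT ≈ 107.7 K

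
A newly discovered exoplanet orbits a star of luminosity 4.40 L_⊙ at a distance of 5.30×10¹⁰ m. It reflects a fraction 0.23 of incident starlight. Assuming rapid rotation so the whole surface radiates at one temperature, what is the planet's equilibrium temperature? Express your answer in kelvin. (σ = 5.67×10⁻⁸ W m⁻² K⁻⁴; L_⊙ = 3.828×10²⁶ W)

L = 4.40 × 3.828×10²⁶ = 1.68×10²⁷ W.
Flux: S = L/(4πd²) = 1.68×10²⁷/(4π×(5.30×10¹⁰)²) = 4.77×10⁴ W m⁻².
Energy balance: absorbed = emitted ⇒ πR²·S(1−A) = 4πR²·σT_eq⁴, so T_eq⁴ = S(1−A)/(4σ).
T_eq = [4.77×10⁴ × 0.77 / (4 × 5.67×10⁻⁸)]^(1/4) = (1.62×10¹¹)^(1/4) = 634 K.

T_eq ≈ 634 K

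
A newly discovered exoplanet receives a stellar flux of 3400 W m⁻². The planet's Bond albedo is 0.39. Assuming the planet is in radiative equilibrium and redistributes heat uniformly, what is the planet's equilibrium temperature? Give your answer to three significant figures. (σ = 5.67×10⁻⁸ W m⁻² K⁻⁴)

Energy balance: absorbed = emitted ⇒ πR²·S(1−A) = 4πR²·σT_eq⁴, so T_eq⁴ = S(1−A)/(4σ).
T_eq = [3400 × 0.61 / (4 × 5.67×10⁻⁸)]^(1/4) = (9.14×10⁹)^(1/4) = 309 K.

T_eq ≈ 309 K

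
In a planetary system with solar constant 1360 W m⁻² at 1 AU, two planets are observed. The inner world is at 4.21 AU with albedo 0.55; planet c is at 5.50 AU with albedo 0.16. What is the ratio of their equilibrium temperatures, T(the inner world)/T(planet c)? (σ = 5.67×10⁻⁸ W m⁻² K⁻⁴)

T_eq = [S₀(1−A)/(4σd²)]^(1/4), so T ∝ (1−A)^(1/4) / √d.
T₁ = [1360×0.45/(4×5.67×10⁻⁸×4.21²)]^(1/4) = 111.08 K.
T₂ = [1360×0.84/(4×5.67×10⁻⁸×5.50²)]^(1/4) = 113.60 K.

T₁/T₂ ≈ 0.978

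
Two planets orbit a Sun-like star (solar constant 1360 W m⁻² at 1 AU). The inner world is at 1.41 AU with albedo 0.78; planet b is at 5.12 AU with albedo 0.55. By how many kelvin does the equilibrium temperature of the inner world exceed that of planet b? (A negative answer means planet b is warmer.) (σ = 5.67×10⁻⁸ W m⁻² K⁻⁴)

ΔT ≈ 59.8 K

T_eq = [S₀(1−A)/(4σd²)]^(1/4), so T ∝ (1−A)^(1/4) / √d.
T₁ = [1360×0.22/(4×5.67×10⁻⁸×1.41²)]^(1/4) = 160.50 K.
T₂ = [1360×0.45/(4×5.67×10⁻⁸×5.12²)]^(1/4) = 100.73 K.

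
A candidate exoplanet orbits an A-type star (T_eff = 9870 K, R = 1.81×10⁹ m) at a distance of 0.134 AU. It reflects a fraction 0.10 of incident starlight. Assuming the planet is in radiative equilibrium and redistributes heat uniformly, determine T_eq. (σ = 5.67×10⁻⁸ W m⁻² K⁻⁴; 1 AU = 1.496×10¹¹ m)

T_eq ≈ 2040 K

d = 0.134 AU = 2.00×10¹⁰ m.
L = 4πR_⋆²σT_⋆⁴ = 4π(1.81×10⁹)² × 5.67×10⁻⁸ × (9870)⁴ = 2.22×10²⁸ W.
S = L/(4πd²) = 4.39×10⁶ W m⁻².
Energy balance: absorbed = emitted ⇒ πR²·S(1−A) = 4πR²·σT_eq⁴, so T_eq⁴ = S(1−A)/(4σ).
T_eq = [4.39×10⁶ × 0.90 / (4 × 5.67×10⁻⁸)]^(1/4) = (1.74×10¹³)^(1/4) = 2040 K.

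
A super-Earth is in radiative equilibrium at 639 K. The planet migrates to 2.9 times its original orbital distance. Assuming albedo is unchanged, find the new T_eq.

T_eq ≈ 375 K

T_eq ∝ L^(1/4) · d^(−1/2).
T′ = 639 / 2.9^(1/2) = 375 K.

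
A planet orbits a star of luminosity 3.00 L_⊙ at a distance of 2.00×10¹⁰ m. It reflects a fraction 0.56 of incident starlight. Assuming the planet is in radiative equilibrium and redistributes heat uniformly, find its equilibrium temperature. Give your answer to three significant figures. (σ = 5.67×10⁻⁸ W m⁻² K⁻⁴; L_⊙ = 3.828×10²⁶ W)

T_eq ≈ 816 K

L = 3.00 × 3.828×10²⁶ = 1.15×10²⁷ W.
Flux: S = L/(4πd²) = 1.15×10²⁷/(4π×(2.00×10¹⁰)²) = 2.28×10⁵ W m⁻².
Energy balance: absorbed = emitted ⇒ πR²·S(1−A) = 4πR²·σT_eq⁴, so T_eq⁴ = S(1−A)/(4σ).
T_eq = [2.28×10⁵ × 0.44 / (4 × 5.67×10⁻⁸)]^(1/4) = (4.43×10¹¹)^(1/4) = 816 K.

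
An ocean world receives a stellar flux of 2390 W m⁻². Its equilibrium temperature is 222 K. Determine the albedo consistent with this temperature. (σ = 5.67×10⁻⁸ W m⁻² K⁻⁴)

A ≈ 0.77

From T_eq⁴ = S(1−A)/(4σ): 1−A = 4σT_eq⁴/S.
1−A = 4 × 5.67×10⁻⁸ × (222)⁴ / 2390 = 0.230.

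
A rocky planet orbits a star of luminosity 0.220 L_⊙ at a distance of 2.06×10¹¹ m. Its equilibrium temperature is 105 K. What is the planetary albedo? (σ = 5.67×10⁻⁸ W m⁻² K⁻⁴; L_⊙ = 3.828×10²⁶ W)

L = 0.220 × 3.828×10²⁶ = 8.42×10²⁵ W.
Flux: S = L/(4πd²) = 8.42×10²⁵/(4π×(2.06×10¹¹)²) = 158 W m⁻².
From T_eq⁴ = S(1−A)/(4σ): 1−A = 4σT_eq⁴/S.
1−A = 4 × 5.67×10⁻⁸ × (105)⁴ / 158 = 0.175.

A ≈ 0.83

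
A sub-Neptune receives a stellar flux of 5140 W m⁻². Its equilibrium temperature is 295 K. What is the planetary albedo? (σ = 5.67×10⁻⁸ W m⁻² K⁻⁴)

A ≈ 0.67

From T_eq⁴ = S(1−A)/(4σ): 1−A = 4σT_eq⁴/S.
1−A = 4 × 5.67×10⁻⁸ × (295)⁴ / 5140 = 0.334.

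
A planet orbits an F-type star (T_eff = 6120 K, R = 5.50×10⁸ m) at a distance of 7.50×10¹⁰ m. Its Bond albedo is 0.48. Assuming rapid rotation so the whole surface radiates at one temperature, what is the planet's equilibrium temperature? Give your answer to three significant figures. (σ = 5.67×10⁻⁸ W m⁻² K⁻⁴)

T_eq ≈ 315 K

L = 4πR_⋆²σT_⋆⁴ = 4π(5.50×10⁸)² × 5.67×10⁻⁸ × (6120)⁴ = 3.02×10²⁶ W.
S = L/(4πd²) = 4280 W m⁻².
Energy balance: absorbed = emitted ⇒ πR²·S(1−A) = 4πR²·σT_eq⁴, so T_eq⁴ = S(1−A)/(4σ).
T_eq = [4280 × 0.52 / (4 × 5.67×10⁻⁸)]^(1/4) = (9.81×10⁹)^(1/4) = 315 K.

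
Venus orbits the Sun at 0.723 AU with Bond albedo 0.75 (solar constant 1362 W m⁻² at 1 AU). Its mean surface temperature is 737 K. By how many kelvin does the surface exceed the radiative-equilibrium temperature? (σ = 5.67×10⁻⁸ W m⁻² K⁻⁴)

ΔT ≈ 505.5 K

S = 1362/0.723² = 2606 W m⁻².
T_eq = [S(1−A)/(4σ)]^(1/4) = [2606×0.25/(4×5.67×10⁻⁸)]^(1/4) = 231.5 K.
ΔT = T_surf − T_eq = 737 − 231.5.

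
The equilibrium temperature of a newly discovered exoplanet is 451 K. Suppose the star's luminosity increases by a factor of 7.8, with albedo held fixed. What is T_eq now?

T_eq ≈ 754 K

T_eq ∝ L^(1/4) · d^(−1/2).
T′ = 451 × 7.8^(1/4) = 754 K.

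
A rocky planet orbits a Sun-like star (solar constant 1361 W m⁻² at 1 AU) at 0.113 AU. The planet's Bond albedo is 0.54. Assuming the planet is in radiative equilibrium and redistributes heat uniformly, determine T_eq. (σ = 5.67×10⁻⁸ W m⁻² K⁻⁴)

T_eq ≈ 682 K

Flux at 0.113 AU: S = 1361/0.113² = 1.07×10⁵ W m⁻².
Energy balance: absorbed = emitted ⇒ πR²·S(1−A) = 4πR²·σT_eq⁴, so T_eq⁴ = S(1−A)/(4σ).
T_eq = [1.07×10⁵ × 0.46 / (4 × 5.67×10⁻⁸)]^(1/4) = (2.16×10¹¹)^(1/4) = 682 K.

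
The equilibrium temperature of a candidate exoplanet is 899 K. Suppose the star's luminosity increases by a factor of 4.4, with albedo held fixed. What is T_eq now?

T_eq ≈ 1300 K

T_eq ∝ L^(1/4) · d^(−1/2).
T′ = 899 × 4.4^(1/4) = 1300 K.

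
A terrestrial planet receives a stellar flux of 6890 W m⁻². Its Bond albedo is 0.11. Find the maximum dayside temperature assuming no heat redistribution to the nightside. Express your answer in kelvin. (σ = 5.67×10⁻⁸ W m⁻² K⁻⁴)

T_ss ≈ 573 K

With no redistribution each surface element balances locally: S(1−A) = σT⁴.
T = [6890 × 0.89 / 5.67×10⁻⁸]^(1/4) = (1.08×10¹¹)^(1/4) = 573 K.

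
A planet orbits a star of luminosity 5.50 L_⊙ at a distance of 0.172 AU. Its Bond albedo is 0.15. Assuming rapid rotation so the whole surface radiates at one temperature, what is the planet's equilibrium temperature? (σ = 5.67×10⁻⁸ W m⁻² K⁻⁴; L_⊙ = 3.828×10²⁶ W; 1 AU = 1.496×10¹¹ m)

T_eq ≈ 987 K

d = 0.172 AU = 2.57×10¹⁰ m.
L = 5.50 × 3.828×10²⁶ = 2.11×10²⁷ W.
Flux: S = L/(4πd²) = 2.11×10²⁷/(4π×(2.57×10¹⁰)²) = 2.53×10⁵ W m⁻².
Energy balance: absorbed = emitted ⇒ πR²·S(1−A) = 4πR²·σT_eq⁴, so T_eq⁴ = S(1−A)/(4σ).
T_eq = [2.53×10⁵ × 0.85 / (4 × 5.67×10⁻⁸)]^(1/4) = (9.48×10¹¹)^(1/4) = 987 K.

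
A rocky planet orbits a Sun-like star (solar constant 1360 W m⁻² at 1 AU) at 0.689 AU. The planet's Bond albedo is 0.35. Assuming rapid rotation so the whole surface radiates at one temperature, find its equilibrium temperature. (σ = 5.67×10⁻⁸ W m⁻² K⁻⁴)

Flux at 0.689 AU: S = 1360/0.689² = 2860 W m⁻².
Energy balance: absorbed = emitted ⇒ πR²·S(1−A) = 4πR²·σT_eq⁴, so T_eq⁴ = S(1−A)/(4σ).
T_eq = [2860 × 0.65 / (4 × 5.67×10⁻⁸)]^(1/4) = (8.21×10⁹)^(1/4) = 301 K.

T_eq ≈ 301 K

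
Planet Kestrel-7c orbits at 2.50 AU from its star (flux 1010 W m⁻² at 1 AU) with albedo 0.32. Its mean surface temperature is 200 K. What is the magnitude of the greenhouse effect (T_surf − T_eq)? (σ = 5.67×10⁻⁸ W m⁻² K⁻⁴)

S = 1010/2.50² = 161.6 W m⁻².
T_eq = [S(1−A)/(4σ)]^(1/4) = [161.6×0.68/(4×5.67×10⁻⁸)]^(1/4) = 148.4 K.
ΔT = T_surf − T_eq = 200 − 148.4.

ΔT ≈ 51.6 K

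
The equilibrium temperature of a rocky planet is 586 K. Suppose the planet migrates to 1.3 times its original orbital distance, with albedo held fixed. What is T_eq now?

T_eq ≈ 514 K

T_eq ∝ L^(1/4) · d^(−1/2).
T′ = 586 / 1.3^(1/2) = 514 K.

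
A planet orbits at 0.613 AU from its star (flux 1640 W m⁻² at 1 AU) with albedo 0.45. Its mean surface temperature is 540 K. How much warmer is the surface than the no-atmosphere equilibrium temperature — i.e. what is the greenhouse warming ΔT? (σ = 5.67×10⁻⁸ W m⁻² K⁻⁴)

ΔT ≈ 219.3 K

S = 1640/0.613² = 4364 W m⁻².
T_eq = [S(1−A)/(4σ)]^(1/4) = [4364×0.55/(4×5.67×10⁻⁸)]^(1/4) = 320.7 K.
ΔT = T_surf − T_eq = 540 − 320.7.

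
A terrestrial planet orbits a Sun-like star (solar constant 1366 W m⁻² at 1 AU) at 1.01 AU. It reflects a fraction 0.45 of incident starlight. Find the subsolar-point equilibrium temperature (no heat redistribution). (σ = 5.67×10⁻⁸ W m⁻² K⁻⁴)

T_ss ≈ 338 K

Flux at 1.01 AU: S = 1366/1.01² = 1340 W m⁻².
At the subsolar point the surface absorbs S(1−A) and emits σT⁴ per unit area — no factor of 4, since only the local patch is in balance.
T = [1340 × 0.55 / 5.67×10⁻⁸]^(1/4) = (1.30×10¹⁰)^(1/4) = 338 K.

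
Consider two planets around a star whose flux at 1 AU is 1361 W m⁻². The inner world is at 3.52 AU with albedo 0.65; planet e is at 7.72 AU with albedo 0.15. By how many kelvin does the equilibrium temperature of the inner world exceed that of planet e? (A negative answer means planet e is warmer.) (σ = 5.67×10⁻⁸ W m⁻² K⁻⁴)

T_eq = [S₀(1−A)/(4σd²)]^(1/4), so T ∝ (1−A)^(1/4) / √d.
T₁ = [1361×0.35/(4×5.67×10⁻⁸×3.52²)]^(1/4) = 114.10 K.
T₂ = [1361×0.85/(4×5.67×10⁻⁸×7.72²)]^(1/4) = 96.18 K.

ΔT ≈ 17.9 K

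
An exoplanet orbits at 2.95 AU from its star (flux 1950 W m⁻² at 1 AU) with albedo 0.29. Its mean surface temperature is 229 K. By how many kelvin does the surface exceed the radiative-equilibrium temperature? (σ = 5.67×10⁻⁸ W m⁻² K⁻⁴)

ΔT ≈ 66.3 K

S = 1950/2.95² = 224.1 W m⁻².
T_eq = [S(1−A)/(4σ)]^(1/4) = [224.1×0.71/(4×5.67×10⁻⁸)]^(1/4) = 162.7 K.
ΔT = T_surf − T_eq = 229 − 162.7.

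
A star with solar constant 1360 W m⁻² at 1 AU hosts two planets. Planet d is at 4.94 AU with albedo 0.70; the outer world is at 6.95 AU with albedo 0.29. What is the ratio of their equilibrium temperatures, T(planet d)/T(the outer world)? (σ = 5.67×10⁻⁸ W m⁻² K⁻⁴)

T₁/T₂ ≈ 0.956

T_eq = [S₀(1−A)/(4σd²)]^(1/4), so T ∝ (1−A)^(1/4) / √d.
T₁ = [1360×0.30/(4×5.67×10⁻⁸×4.94²)]^(1/4) = 92.66 K.
T₂ = [1360×0.71/(4×5.67×10⁻⁸×6.95²)]^(1/4) = 96.89 K.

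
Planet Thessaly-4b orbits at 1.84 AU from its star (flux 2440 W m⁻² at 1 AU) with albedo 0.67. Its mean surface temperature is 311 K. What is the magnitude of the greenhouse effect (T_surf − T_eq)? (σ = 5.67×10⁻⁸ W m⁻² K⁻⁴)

ΔT ≈ 131.0 K

S = 2440/1.84² = 720.7 W m⁻².
T_eq = [S(1−A)/(4σ)]^(1/4) = [720.7×0.33/(4×5.67×10⁻⁸)]^(1/4) = 180.0 K.
ΔT = T_surf − T_eq = 311 − 180.0.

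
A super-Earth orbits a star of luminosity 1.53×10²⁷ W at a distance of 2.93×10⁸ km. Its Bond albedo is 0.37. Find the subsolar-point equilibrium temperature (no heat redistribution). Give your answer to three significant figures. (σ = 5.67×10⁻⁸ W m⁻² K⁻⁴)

d = 2.93×10⁸ km = 2.93×10¹¹ m.
Flux: S = L/(4πd²) = 1.53×10²⁷/(4π×(2.93×10¹¹)²) = 1420 W m⁻².
At the subsolar point the surface absorbs S(1−A) and emits σT⁴ per unit area — no factor of 4, since only the local patch is in balance.
T = [1420 × 0.63 / 5.67×10⁻⁸]^(1/4) = (1.58×10¹⁰)^(1/4) = 354 K.

T_ss ≈ 354 K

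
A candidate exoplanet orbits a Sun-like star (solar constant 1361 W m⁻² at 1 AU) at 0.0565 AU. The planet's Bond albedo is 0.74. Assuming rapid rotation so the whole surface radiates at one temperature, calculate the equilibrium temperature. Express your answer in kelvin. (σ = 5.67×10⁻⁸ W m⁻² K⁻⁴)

T_eq ≈ 836 K

Flux at 0.0565 AU: S = 1361/0.0565² = 4.26×10⁵ W m⁻².
Energy balance: absorbed = emitted ⇒ πR²·S(1−A) = 4πR²·σT_eq⁴, so T_eq⁴ = S(1−A)/(4σ).
T_eq = [4.26×10⁵ × 0.26 / (4 × 5.67×10⁻⁸)]^(1/4) = (4.89×10¹¹)^(1/4) = 836 K.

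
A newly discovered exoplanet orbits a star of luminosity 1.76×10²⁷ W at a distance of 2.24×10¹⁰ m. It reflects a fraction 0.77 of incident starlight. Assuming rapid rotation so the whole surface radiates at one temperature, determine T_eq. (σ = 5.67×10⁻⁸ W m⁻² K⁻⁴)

Flux: S = L/(4πd²) = 1.76×10²⁷/(4π×(2.24×10¹⁰)²) = 2.79×10⁵ W m⁻².
Energy balance: absorbed = emitted ⇒ πR²·S(1−A) = 4πR²·σT_eq⁴, so T_eq⁴ = S(1−A)/(4σ).
T_eq = [2.79×10⁵ × 0.23 / (4 × 5.67×10⁻⁸)]^(1/4) = (2.83×10¹¹)^(1/4) = 729 K.

T_eq ≈ 729 K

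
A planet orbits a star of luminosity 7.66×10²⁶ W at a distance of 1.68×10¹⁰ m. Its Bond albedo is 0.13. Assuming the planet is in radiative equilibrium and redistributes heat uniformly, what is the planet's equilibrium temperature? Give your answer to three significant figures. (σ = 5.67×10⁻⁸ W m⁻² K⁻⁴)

T_eq ≈ 954 K

Flux: S = L/(4πd²) = 7.66×10²⁶/(4π×(1.68×10¹⁰)²) = 2.16×10⁵ W m⁻².
Energy balance: absorbed = emitted ⇒ πR²·S(1−A) = 4πR²·σT_eq⁴, so T_eq⁴ = S(1−A)/(4σ).
T_eq = [2.16×10⁵ × 0.87 / (4 × 5.67×10⁻⁸)]^(1/4) = (8.28×10¹¹)^(1/4) = 954 K.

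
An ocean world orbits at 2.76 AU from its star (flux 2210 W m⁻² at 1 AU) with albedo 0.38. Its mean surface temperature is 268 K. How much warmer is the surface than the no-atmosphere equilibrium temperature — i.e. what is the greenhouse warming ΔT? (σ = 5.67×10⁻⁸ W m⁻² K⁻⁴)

S = 2210/2.76² = 290.1 W m⁻².
T_eq = [S(1−A)/(4σ)]^(1/4) = [290.1×0.62/(4×5.67×10⁻⁸)]^(1/4) = 167.8 K.
ΔT = T_surf − T_eq = 268 − 167.8.

ΔT ≈ 100.2 K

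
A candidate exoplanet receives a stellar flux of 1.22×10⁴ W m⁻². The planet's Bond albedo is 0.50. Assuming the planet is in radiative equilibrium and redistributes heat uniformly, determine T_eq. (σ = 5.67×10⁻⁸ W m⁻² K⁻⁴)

Energy balance: absorbed = emitted ⇒ πR²·S(1−A) = 4πR²·σT_eq⁴, so T_eq⁴ = S(1−A)/(4σ).
T_eq = [1.22×10⁴ × 0.50 / (4 × 5.67×10⁻⁸)]^(1/4) = (2.69×10¹⁰)^(1/4) = 405 K.

T_eq ≈ 405 K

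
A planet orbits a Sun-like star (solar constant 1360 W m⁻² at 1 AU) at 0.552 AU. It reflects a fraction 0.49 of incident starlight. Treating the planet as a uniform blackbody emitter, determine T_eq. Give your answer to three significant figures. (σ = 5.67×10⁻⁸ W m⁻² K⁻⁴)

Flux at 0.552 AU: S = 1360/0.552² = 4460 W m⁻².
Energy balance: absorbed = emitted ⇒ πR²·S(1−A) = 4πR²·σT_eq⁴, so T_eq⁴ = S(1−A)/(4σ).
T_eq = [4460 × 0.51 / (4 × 5.67×10⁻⁸)]^(1/4) = (1.00×10¹⁰)^(1/4) = 317 K.

T_eq ≈ 317 K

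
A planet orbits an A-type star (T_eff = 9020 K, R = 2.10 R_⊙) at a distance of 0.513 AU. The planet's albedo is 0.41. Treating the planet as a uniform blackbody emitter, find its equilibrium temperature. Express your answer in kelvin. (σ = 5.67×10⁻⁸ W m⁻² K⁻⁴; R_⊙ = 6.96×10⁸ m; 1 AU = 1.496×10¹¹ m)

T_eq ≈ 771 K

R_⋆ = 2.10 × 6.96×10⁸ = 1.46×10⁹ m.
d = 0.513 AU = 7.67×10¹⁰ m.
L = 4πR_⋆²σT_⋆⁴ = 4π(1.46×10⁹)² × 5.67×10⁻⁸ × (9020)⁴ = 1.01×10²⁸ W.
S = L/(4πd²) = 1.36×10⁵ W m⁻².
Energy balance: absorbed = emitted ⇒ πR²·S(1−A) = 4πR²·σT_eq⁴, so T_eq⁴ = S(1−A)/(4σ).
T_eq = [1.36×10⁵ × 0.59 / (4 × 5.67×10⁻⁸)]^(1/4) = (3.54×10¹¹)^(1/4) = 771 K.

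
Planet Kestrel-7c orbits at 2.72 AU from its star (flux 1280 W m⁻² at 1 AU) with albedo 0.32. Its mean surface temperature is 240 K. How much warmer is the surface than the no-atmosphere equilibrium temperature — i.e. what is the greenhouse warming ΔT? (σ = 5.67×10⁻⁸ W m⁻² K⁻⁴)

S = 1280/2.72² = 173.0 W m⁻².
T_eq = [S(1−A)/(4σ)]^(1/4) = [173.0×0.68/(4×5.67×10⁻⁸)]^(1/4) = 150.9 K.
ΔT = T_surf − T_eq = 240 − 150.9.

ΔT ≈ 89.1 K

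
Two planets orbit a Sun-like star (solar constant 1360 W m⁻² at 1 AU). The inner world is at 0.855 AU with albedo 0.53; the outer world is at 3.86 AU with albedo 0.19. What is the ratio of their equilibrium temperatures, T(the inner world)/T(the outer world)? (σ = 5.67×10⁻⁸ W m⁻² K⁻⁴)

T₁/T₂ ≈ 1.854

T_eq = [S₀(1−A)/(4σd²)]^(1/4), so T ∝ (1−A)^(1/4) / √d.
T₁ = [1360×0.47/(4×5.67×10⁻⁸×0.855²)]^(1/4) = 249.18 K.
T₂ = [1360×0.81/(4×5.67×10⁻⁸×3.86²)]^(1/4) = 134.37 K.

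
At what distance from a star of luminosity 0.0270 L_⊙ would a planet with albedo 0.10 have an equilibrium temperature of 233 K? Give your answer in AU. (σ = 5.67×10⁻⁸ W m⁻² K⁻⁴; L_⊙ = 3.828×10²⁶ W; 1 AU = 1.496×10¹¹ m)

d ≈ 0.222 AU

L = 0.0270 × 3.828×10²⁶ = 1.03×10²⁵ W.
From T_eq⁴ = L(1−A)/(16πσd²): d = √[L(1−A)/(16πσT_eq⁴)].
d = √[1.03×10²⁵ × 0.90 / (16π × 5.67×10⁻⁸ × (233)⁴)] = 3.33×10¹⁰ m = 0.222 AU.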